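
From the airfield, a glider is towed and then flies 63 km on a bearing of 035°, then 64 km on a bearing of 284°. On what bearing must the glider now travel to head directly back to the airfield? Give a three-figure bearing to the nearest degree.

159°

Leg 1 (035°, 63 km): east 63 sin 35° = 36.14, north 63 cos 35° = 51.61
Leg 2 (284°, 64 km): east 64 sin 284° = -62.10, north 64 cos 284° = 15.48
Net displacement: -25.96 east, 67.09 north. Direction back to start is (25.96, -67.09): bearing = atan2(25.96, -67.09) mod 360° = 158.84° ≈ 159°.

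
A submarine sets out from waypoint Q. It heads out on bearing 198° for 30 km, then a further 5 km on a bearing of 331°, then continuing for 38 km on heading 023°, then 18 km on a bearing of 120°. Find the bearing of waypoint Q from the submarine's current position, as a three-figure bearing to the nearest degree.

Leg 1 (198°, 30 km): east 30 sin 198° = -9.27, north 30 cos 198° = -28.53
Leg 2 (331°, 5 km): east 5 sin 331° = -2.42, north 5 cos 331° = 4.37
Leg 3 (023°, 38 km): east 38 sin 23° = 14.85, north 38 cos 23° = 34.98
Leg 4 (120°, 18 km): east 18 sin 120° = 15.59, north 18 cos 120° = -9.00
Net displacement: 18.74 east, 1.82 north. Direction back to start is (-18.74, -1.82): bearing = atan2(-18.74, -1.82) mod 360° = 264.45° ≈ 264°.

264°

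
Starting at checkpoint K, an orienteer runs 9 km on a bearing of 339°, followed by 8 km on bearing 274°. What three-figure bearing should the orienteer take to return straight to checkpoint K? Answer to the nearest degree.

Leg 1 (339°, 9 km): east 9 sin 339° = -3.23, north 9 cos 339° = 8.40
Leg 2 (274°, 8 km): east 8 sin 274° = -7.98, north 8 cos 274° = 0.56
Net displacement: -11.21 east, 8.96 north. Direction back to start is (11.21, -8.96): bearing = atan2(11.21, -8.96) mod 360° = 128.65° ≈ 129°.

129°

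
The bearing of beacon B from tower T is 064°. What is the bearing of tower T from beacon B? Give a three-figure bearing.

244°

Back-bearing = 064° + 180° = 244°.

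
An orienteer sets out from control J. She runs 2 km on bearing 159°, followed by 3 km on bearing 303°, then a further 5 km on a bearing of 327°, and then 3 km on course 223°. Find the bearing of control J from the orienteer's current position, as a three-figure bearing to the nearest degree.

Leg 1 (159°, 2 km): east 2 sin 159° = 0.72, north 2 cos 159° = -1.87
Leg 2 (303°, 3 km): east 3 sin 303° = -2.52, north 3 cos 303° = 1.63
Leg 3 (327°, 5 km): east 5 sin 327° = -2.72, north 5 cos 327° = 4.19
Leg 4 (223°, 3 km): east 3 sin 223° = -2.05, north 3 cos 223° = -2.19
Net displacement: -6.57 east, 1.77 north. Direction back to start is (6.57, -1.77): bearing = atan2(6.57, -1.77) mod 360° = 105.05° ≈ 105°.

105°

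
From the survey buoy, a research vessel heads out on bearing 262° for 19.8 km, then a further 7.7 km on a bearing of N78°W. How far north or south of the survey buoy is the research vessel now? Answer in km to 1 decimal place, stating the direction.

1.2 km south

Leg 1 (262°, 19.8 km): east 19.8 sin 262° = -19.61, north 19.8 cos 262° = -2.76
Leg 2 (N78°W, 7.7 km): east 7.7 sin 282° = -7.53, north 7.7 cos 282° = 1.60
Net north component: -1.15 km.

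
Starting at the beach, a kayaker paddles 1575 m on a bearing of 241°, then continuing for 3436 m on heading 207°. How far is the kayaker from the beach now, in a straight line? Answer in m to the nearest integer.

Leg 1 (241°, 1575 m): east 1575 sin 241° = -1377.53, north 1575 cos 241° = -763.58
Leg 2 (207°, 3436 m): east 3436 sin 207° = -1559.91, north 3436 cos 207° = -3061.50
Net: -2937.44 east, -3825.07 north. Distance = √((-2937.44)² + (-3825.07)²) = 4822.834 m.

4823 m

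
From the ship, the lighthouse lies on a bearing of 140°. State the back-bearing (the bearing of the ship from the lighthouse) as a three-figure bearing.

320°

Back-bearing = 140° + 180° = 320°.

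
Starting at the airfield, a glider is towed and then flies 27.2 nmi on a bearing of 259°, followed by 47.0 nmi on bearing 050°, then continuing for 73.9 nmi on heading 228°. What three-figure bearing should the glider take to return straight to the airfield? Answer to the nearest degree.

062°

Leg 1 (259°, 27.2 nmi): east 27.2 sin 259° = -26.70, north 27.2 cos 259° = -5.19
Leg 2 (050°, 47.0 nmi): east 47.0 sin 50° = 36.00, north 47.0 cos 50° = 30.21
Leg 3 (228°, 73.9 nmi): east 73.9 sin 228° = -54.92, north 73.9 cos 228° = -49.45
Net displacement: -45.61 east, -24.43 north. Direction back to start is (45.61, 24.43): bearing = atan2(45.61, 24.43) mod 360° = 61.83° ≈ 062°.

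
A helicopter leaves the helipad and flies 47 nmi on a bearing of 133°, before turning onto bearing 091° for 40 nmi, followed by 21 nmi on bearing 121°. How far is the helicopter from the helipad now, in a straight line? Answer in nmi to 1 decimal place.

Leg 1 (133°, 47 nmi): east 47 sin 133° = 34.37, north 47 cos 133° = -32.05
Leg 2 (091°, 40 nmi): east 40 sin 91° = 39.99, north 40 cos 91° = -0.70
Leg 3 (121°, 21 nmi): east 21 sin 121° = 18.00, north 21 cos 121° = -10.82
Net: 92.37 east, -43.57 north. Distance = √((92.37)² + (-43.57)²) = 102.127 nmi.

102.1 nmi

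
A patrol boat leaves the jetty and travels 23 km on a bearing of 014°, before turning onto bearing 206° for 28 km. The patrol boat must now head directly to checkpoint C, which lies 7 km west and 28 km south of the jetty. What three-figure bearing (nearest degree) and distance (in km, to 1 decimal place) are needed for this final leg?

Leg 1 (014°, 23 km): east 23 sin 14° = 5.56, north 23 cos 14° = 22.32
Leg 2 (206°, 28 km): east 28 sin 206° = -12.27, north 28 cos 206° = -25.17
Current position: (-6.71, -2.85). Target: (-7, -28). Remaining: Δeast = -0.29, Δnorth = -25.15.
Bearing = atan2(-0.29, -25.15) mod 360° = 180.66°; distance = √((-0.29)² + (-25.15)²) = 25.152 km.

181°, 25.2 km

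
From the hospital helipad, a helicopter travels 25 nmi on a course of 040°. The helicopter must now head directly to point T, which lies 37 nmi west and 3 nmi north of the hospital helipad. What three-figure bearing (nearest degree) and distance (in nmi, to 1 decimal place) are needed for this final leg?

253°, 55.5 nmi

Leg 1 (040°, 25 nmi): east 25 sin 40° = 16.07, north 25 cos 40° = 19.15
Current position: (16.07, 19.15). Target: (-37, 3). Remaining: Δeast = -53.07, Δnorth = -16.15.
Bearing = atan2(-53.07, -16.15) mod 360° = 253.07°; distance = √((-53.07)² + (-16.15)²) = 55.473 nmi.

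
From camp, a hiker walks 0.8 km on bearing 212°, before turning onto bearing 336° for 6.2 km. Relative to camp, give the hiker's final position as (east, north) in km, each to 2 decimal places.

Leg 1 (212°, 0.8 km): east 0.8 sin 212° = -0.42, north 0.8 cos 212° = -0.68
Leg 2 (336°, 6.2 km): east 6.2 sin 336° = -2.52, north 6.2 cos 336° = 5.66
Summing: -2.95 km east, 4.99 km north → (-2.95, 4.99).

(-2.95, 4.99)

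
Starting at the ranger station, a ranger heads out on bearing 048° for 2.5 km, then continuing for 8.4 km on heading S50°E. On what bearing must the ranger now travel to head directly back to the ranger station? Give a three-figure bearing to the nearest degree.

294°

Leg 1 (048°, 2.5 km): east 2.5 sin 48° = 1.86, north 2.5 cos 48° = 1.67
Leg 2 (S50°E, 8.4 km): east 8.4 sin 130° = 6.43, north 8.4 cos 130° = -5.40
Net displacement: 8.29 east, -3.73 north. Direction back to start is (-8.29, 3.73): bearing = atan2(-8.29, 3.73) mod 360° = 294.20° ≈ 294°.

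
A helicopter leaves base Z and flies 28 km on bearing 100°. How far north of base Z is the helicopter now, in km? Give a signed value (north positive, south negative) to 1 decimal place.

Leg 1 (100°, 28 km): east 28 sin 100° = 27.57, north 28 cos 100° = -4.86
Net north component: -4.86 km.

-4.9 km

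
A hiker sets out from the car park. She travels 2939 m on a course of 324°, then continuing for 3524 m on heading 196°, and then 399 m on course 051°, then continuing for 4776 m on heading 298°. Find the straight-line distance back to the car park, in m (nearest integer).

Leg 1 (324°, 2939 m): east 2939 sin 324° = -1727.50, north 2939 cos 324° = 2377.70
Leg 2 (196°, 3524 m): east 3524 sin 196° = -971.35, north 3524 cos 196° = -3387.49
Leg 3 (051°, 399 m): east 399 sin 51° = 310.08, north 399 cos 51° = 251.10
Leg 4 (298°, 4776 m): east 4776 sin 298° = -4216.96, north 4776 cos 298° = 2242.20
Net: -6605.72 east, 1483.51 north. Distance = √((-6605.72)² + (1483.51)²) = 6770.257 m.

6770 m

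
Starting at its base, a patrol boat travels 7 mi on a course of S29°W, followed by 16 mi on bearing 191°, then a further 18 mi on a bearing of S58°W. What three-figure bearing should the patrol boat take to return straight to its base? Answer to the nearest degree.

Leg 1 (S29°W, 7 mi): east 7 sin 209° = -3.39, north 7 cos 209° = -6.12
Leg 2 (191°, 16 mi): east 16 sin 191° = -3.05, north 16 cos 191° = -15.71
Leg 3 (S58°W, 18 mi): east 18 sin 238° = -15.26, north 18 cos 238° = -9.54
Net displacement: -21.71 east, -31.37 north. Direction back to start is (21.71, 31.37): bearing = atan2(21.71, 31.37) mod 360° = 34.69° ≈ 035°.

035°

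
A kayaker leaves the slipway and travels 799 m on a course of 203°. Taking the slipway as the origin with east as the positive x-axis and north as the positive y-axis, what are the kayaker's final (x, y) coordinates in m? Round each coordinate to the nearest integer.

Leg 1 (203°, 799 m): east 799 sin 203° = -312.19, north 799 cos 203° = -735.48
Summing: -312.19 m east, -735.48 m north → (-312, -735).

(-312, -735)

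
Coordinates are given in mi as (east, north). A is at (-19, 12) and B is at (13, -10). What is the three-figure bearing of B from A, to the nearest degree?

125°

Δeast = 13 − -19 = 32.00; Δnorth = -10 − 12 = -22.00.
Bearing = atan2(Δeast, Δnorth) mod 360° = 124.51° ≈ 125°.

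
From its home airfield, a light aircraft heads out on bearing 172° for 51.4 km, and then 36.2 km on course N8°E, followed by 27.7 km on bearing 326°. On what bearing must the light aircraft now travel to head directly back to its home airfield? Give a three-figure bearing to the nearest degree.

Leg 1 (172°, 51.4 km): east 51.4 sin 172° = 7.15, north 51.4 cos 172° = -50.90
Leg 2 (N8°E, 36.2 km): east 36.2 sin 8° = 5.04, north 36.2 cos 8° = 35.85
Leg 3 (326°, 27.7 km): east 27.7 sin 326° = -15.49, north 27.7 cos 326° = 22.96
Net displacement: -3.30 east, 7.91 north. Direction back to start is (3.30, -7.91): bearing = atan2(3.30, -7.91) mod 360° = 157.37° ≈ 157°.

157°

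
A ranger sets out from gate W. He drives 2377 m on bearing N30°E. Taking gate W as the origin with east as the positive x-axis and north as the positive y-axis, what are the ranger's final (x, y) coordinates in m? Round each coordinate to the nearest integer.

(1188, 2059)

Leg 1 (N30°E, 2377 m): east 2377 sin 30° = 1188.50, north 2377 cos 30° = 2058.54
Summing: 1188.50 m east, 2058.54 m north → (1188, 2059).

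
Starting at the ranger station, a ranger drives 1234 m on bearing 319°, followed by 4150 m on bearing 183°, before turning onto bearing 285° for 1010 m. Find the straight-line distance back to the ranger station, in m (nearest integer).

3567 m

Leg 1 (319°, 1234 m): east 1234 sin 319° = -809.58, north 1234 cos 319° = 931.31
Leg 2 (183°, 4150 m): east 4150 sin 183° = -217.19, north 4150 cos 183° = -4144.31
Leg 3 (285°, 1010 m): east 1010 sin 285° = -975.59, north 1010 cos 285° = 261.41
Net: -2002.36 east, -2951.59 north. Distance = √((-2002.36)² + (-2951.59)²) = 3566.698 m.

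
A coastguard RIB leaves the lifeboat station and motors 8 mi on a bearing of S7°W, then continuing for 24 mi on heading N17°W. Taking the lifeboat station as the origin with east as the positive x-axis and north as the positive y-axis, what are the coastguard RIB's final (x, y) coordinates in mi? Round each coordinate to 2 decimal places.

Leg 1 (S7°W, 8 mi): east 8 sin 187° = -0.97, north 8 cos 187° = -7.94
Leg 2 (N17°W, 24 mi): east 24 sin 343° = -7.02, north 24 cos 343° = 22.95
Summing: -7.99 mi east, 15.01 mi north → (-7.99, 15.01).

(-7.99, 15.01)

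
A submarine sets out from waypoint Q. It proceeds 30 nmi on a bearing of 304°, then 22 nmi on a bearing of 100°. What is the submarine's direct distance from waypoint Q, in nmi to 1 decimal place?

13.3 nmi

Leg 1 (304°, 30 nmi): east 30 sin 304° = -24.87, north 30 cos 304° = 16.78
Leg 2 (100°, 22 nmi): east 22 sin 100° = 21.67, north 22 cos 100° = -3.82
Net: -3.21 east, 12.96 north. Distance = √((-3.21)² + (12.96)²) = 13.346 nmi.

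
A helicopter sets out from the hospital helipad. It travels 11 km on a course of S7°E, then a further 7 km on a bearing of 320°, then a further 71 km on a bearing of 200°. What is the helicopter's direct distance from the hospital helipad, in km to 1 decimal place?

77.3 km

Leg 1 (S7°E, 11 km): east 11 sin 173° = 1.34, north 11 cos 173° = -10.92
Leg 2 (320°, 7 km): east 7 sin 320° = -4.50, north 7 cos 320° = 5.36
Leg 3 (200°, 71 km): east 71 sin 200° = -24.28, north 71 cos 200° = -66.72
Net: -27.44 east, -72.27 north. Distance = √((-27.44)² + (-72.27)²) = 77.308 km.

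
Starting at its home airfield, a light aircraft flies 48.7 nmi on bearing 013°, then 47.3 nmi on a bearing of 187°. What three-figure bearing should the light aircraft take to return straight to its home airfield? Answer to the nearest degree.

264°

Leg 1 (013°, 48.7 nmi): east 48.7 sin 13° = 10.96, north 48.7 cos 13° = 47.45
Leg 2 (187°, 47.3 nmi): east 47.3 sin 187° = -5.76, north 47.3 cos 187° = -46.95
Net displacement: 5.19 east, 0.50 north. Direction back to start is (-5.19, -0.50): bearing = atan2(-5.19, -0.50) mod 360° = 264.45° ≈ 264°.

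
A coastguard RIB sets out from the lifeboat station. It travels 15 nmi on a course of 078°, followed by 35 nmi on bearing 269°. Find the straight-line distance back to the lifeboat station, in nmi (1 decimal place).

20.5 nmi

Leg 1 (078°, 15 nmi): east 15 sin 78° = 14.67, north 15 cos 78° = 3.12
Leg 2 (269°, 35 nmi): east 35 sin 269° = -34.99, north 35 cos 269° = -0.61
Net: -20.32 east, 2.51 north. Distance = √((-20.32)² + (2.51)²) = 20.477 nmi.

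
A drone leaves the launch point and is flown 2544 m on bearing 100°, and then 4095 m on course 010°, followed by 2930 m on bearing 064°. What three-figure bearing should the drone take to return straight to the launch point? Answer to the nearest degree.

Leg 1 (100°, 2544 m): east 2544 sin 100° = 2505.35, north 2544 cos 100° = -441.76
Leg 2 (010°, 4095 m): east 4095 sin 10° = 711.09, north 4095 cos 10° = 4032.79
Leg 3 (064°, 2930 m): east 2930 sin 64° = 2633.47, north 2930 cos 64° = 1284.43
Net displacement: 5849.91 east, 4875.45 north. Direction back to start is (-5849.91, -4875.45): bearing = atan2(-5849.91, -4875.45) mod 360° = 230.19° ≈ 230°.

230°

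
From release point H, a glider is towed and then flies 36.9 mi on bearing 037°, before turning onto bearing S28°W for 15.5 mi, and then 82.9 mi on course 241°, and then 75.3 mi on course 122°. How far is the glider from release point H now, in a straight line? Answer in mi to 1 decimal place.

64.6 mi

Leg 1 (037°, 36.9 mi): east 36.9 sin 37° = 22.21, north 36.9 cos 37° = 29.47
Leg 2 (S28°W, 15.5 mi): east 15.5 sin 208° = -7.28, north 15.5 cos 208° = -13.69
Leg 3 (241°, 82.9 mi): east 82.9 sin 241° = -72.51, north 82.9 cos 241° = -40.19
Leg 4 (122°, 75.3 mi): east 75.3 sin 122° = 63.86, north 75.3 cos 122° = -39.90
Net: 6.28 east, -64.31 north. Distance = √((6.28)² + (-64.31)²) = 64.616 mi.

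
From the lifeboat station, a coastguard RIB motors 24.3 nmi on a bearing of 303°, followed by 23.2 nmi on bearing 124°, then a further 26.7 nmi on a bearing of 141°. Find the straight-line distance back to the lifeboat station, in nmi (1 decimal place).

25.8 nmi

Leg 1 (303°, 24.3 nmi): east 24.3 sin 303° = -20.38, north 24.3 cos 303° = 13.23
Leg 2 (124°, 23.2 nmi): east 23.2 sin 124° = 19.23, north 23.2 cos 124° = -12.97
Leg 3 (141°, 26.7 nmi): east 26.7 sin 141° = 16.80, north 26.7 cos 141° = -20.75
Net: 15.66 east, -20.49 north. Distance = √((15.66)² + (-20.49)²) = 25.786 nmi.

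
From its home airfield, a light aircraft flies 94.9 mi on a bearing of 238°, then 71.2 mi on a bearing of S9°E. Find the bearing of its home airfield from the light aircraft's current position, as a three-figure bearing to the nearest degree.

030°

Leg 1 (238°, 94.9 mi): east 94.9 sin 238° = -80.48, north 94.9 cos 238° = -50.29
Leg 2 (S9°E, 71.2 mi): east 71.2 sin 171° = 11.14, north 71.2 cos 171° = -70.32
Net displacement: -69.34 east, -120.61 north. Direction back to start is (69.34, 120.61): bearing = atan2(69.34, 120.61) mod 360° = 29.90° ≈ 030°.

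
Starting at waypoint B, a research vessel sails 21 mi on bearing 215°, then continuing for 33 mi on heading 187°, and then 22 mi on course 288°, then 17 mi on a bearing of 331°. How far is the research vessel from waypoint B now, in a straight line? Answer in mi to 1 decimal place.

53.3 mi

Leg 1 (215°, 21 mi): east 21 sin 215° = -12.05, north 21 cos 215° = -17.20
Leg 2 (187°, 33 mi): east 33 sin 187° = -4.02, north 33 cos 187° = -32.75
Leg 3 (288°, 22 mi): east 22 sin 288° = -20.92, north 22 cos 288° = 6.80
Leg 4 (331°, 17 mi): east 17 sin 331° = -8.24, north 17 cos 331° = 14.87
Net: -45.23 east, -28.29 north. Distance = √((-45.23)² + (-28.29)²) = 53.350 mi.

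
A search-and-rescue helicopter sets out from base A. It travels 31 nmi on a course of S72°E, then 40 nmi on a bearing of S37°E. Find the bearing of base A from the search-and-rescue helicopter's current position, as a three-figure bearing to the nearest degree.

Leg 1 (S72°E, 31 nmi): east 31 sin 108° = 29.48, north 31 cos 108° = -9.58
Leg 2 (S37°E, 40 nmi): east 40 sin 143° = 24.07, north 40 cos 143° = -31.95
Net displacement: 53.56 east, -41.52 north. Direction back to start is (-53.56, 41.52): bearing = atan2(-53.56, 41.52) mod 360° = 307.79° ≈ 308°.

308°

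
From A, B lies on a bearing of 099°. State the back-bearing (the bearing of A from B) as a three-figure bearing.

279°

Back-bearing = 099° + 180° = 279°.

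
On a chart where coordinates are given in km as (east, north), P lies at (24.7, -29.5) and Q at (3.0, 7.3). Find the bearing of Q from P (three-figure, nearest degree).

329°

Δeast = 3.0 − 24.7 = -21.70; Δnorth = 7.3 − -29.5 = 36.80.
Bearing = atan2(Δeast, Δnorth) mod 360° = 329.47° ≈ 329°.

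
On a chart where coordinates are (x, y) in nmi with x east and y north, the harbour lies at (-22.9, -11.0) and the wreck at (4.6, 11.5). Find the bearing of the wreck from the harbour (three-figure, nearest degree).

Δeast = 4.6 − -22.9 = 27.50; Δnorth = 11.5 − -11.0 = 22.50.
Bearing = atan2(Δeast, Δnorth) mod 360° = 50.71° ≈ 051°.

051°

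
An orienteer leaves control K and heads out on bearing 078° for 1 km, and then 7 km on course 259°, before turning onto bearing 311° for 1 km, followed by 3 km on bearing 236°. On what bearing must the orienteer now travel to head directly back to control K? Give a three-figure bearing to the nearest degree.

Leg 1 (078°, 1 km): east 1 sin 78° = 0.98, north 1 cos 78° = 0.21
Leg 2 (259°, 7 km): east 7 sin 259° = -6.87, north 7 cos 259° = -1.34
Leg 3 (311°, 1 km): east 1 sin 311° = -0.75, north 1 cos 311° = 0.66
Leg 4 (236°, 3 km): east 3 sin 236° = -2.49, north 3 cos 236° = -1.68
Net displacement: -9.14 east, -2.15 north. Direction back to start is (9.14, 2.15): bearing = atan2(9.14, 2.15) mod 360° = 76.76° ≈ 077°.

077°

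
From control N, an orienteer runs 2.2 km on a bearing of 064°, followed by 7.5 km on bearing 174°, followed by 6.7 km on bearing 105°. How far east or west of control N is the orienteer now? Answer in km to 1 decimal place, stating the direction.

9.2 km east

Leg 1 (064°, 2.2 km): east 2.2 sin 64° = 1.98, north 2.2 cos 64° = 0.96
Leg 2 (174°, 7.5 km): east 7.5 sin 174° = 0.78, north 7.5 cos 174° = -7.46
Leg 3 (105°, 6.7 km): east 6.7 sin 105° = 6.47, north 6.7 cos 105° = -1.73
Net east component: 9.23 km.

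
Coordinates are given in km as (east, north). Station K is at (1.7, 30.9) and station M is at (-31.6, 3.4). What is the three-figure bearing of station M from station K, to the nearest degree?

230°

Δeast = -31.6 − 1.7 = -33.30; Δnorth = 3.4 − 30.9 = -27.50.
Bearing = atan2(Δeast, Δnorth) mod 360° = 230.45° ≈ 230°.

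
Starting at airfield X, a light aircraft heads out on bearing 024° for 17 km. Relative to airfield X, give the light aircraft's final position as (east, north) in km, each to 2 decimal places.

Leg 1 (024°, 17 km): east 17 sin 24° = 6.91, north 17 cos 24° = 15.53
Summing: 6.91 km east, 15.53 km north → (6.91, 15.53).

(6.91, 15.53)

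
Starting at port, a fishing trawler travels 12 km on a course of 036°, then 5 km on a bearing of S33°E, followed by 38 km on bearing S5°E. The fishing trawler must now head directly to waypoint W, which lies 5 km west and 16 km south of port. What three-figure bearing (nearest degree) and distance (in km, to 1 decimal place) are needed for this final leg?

Leg 1 (036°, 12 km): east 12 sin 36° = 7.05, north 12 cos 36° = 9.71
Leg 2 (S33°E, 5 km): east 5 sin 147° = 2.72, north 5 cos 147° = -4.19
Leg 3 (S5°E, 38 km): east 38 sin 175° = 3.31, north 38 cos 175° = -37.86
Current position: (13.09, -32.34). Target: (-5, -16). Remaining: Δeast = -18.09, Δnorth = 16.34.
Bearing = atan2(-18.09, 16.34) mod 360° = 312.09°; distance = √((-18.09)² + (16.34)²) = 24.376 km.

312°, 24.4 km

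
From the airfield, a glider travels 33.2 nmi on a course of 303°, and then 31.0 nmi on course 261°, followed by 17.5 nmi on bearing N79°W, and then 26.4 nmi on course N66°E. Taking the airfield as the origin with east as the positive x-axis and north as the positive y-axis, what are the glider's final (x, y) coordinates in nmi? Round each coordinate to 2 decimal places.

(-51.52, 27.31)

Leg 1 (303°, 33.2 nmi): east 33.2 sin 303° = -27.84, north 33.2 cos 303° = 18.08
Leg 2 (261°, 31.0 nmi): east 31.0 sin 261° = -30.62, north 31.0 cos 261° = -4.85
Leg 3 (N79°W, 17.5 nmi): east 17.5 sin 281° = -17.18, north 17.5 cos 281° = 3.34
Leg 4 (N66°E, 26.4 nmi): east 26.4 sin 66° = 24.12, north 26.4 cos 66° = 10.74
Summing: -51.52 nmi east, 27.31 nmi north → (-51.52, 27.31).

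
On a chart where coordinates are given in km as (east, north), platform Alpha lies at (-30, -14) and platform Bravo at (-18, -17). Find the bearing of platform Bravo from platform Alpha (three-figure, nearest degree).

104°

Δeast = -18 − -30 = 12.00; Δnorth = -17 − -14 = -3.00.
Bearing = atan2(Δeast, Δnorth) mod 360° = 104.04° ≈ 104°.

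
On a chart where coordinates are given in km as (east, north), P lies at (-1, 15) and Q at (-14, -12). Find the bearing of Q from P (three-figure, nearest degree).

Δeast = -14 − -1 = -13.00; Δnorth = -12 − 15 = -27.00.
Bearing = atan2(Δeast, Δnorth) mod 360° = 205.71° ≈ 206°.

206°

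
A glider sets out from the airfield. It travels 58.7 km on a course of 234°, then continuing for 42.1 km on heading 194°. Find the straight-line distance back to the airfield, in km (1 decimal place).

94.9 km

Leg 1 (234°, 58.7 km): east 58.7 sin 234° = -47.49, north 58.7 cos 234° = -34.50
Leg 2 (194°, 42.1 km): east 42.1 sin 194° = -10.18, north 42.1 cos 194° = -40.85
Net: -57.67 east, -75.35 north. Distance = √((-57.67)² + (-75.35)²) = 94.891 km.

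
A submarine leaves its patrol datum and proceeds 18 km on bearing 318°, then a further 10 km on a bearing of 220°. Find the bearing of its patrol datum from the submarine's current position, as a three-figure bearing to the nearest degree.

Leg 1 (318°, 18 km): east 18 sin 318° = -12.04, north 18 cos 318° = 13.38
Leg 2 (220°, 10 km): east 10 sin 220° = -6.43, north 10 cos 220° = -7.66
Net displacement: -18.47 east, 5.72 north. Direction back to start is (18.47, -5.72): bearing = atan2(18.47, -5.72) mod 360° = 107.19° ≈ 107°.

107°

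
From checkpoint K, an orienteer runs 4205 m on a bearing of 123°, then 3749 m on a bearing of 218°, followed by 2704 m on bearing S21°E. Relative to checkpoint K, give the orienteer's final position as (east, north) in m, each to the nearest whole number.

(2188, -7769)

Leg 1 (123°, 4205 m): east 4205 sin 123° = 3526.61, north 4205 cos 123° = -2290.21
Leg 2 (218°, 3749 m): east 3749 sin 218° = -2308.11, north 3749 cos 218° = -2954.25
Leg 3 (S21°E, 2704 m): east 2704 sin 159° = 969.03, north 2704 cos 159° = -2524.40
Summing: 2187.52 m east, -7768.86 m north → (2188, -7769).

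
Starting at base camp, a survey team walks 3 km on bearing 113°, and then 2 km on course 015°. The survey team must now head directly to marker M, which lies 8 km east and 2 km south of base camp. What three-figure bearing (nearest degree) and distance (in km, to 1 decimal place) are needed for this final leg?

Leg 1 (113°, 3 km): east 3 sin 113° = 2.76, north 3 cos 113° = -1.17
Leg 2 (015°, 2 km): east 2 sin 15° = 0.52, north 2 cos 15° = 1.93
Current position: (3.28, 0.76). Target: (8, -2). Remaining: Δeast = 4.72, Δnorth = -2.76.
Bearing = atan2(4.72, -2.76) mod 360° = 120.31°; distance = √((4.72)² + (-2.76)²) = 5.468 km.

120°, 5.5 km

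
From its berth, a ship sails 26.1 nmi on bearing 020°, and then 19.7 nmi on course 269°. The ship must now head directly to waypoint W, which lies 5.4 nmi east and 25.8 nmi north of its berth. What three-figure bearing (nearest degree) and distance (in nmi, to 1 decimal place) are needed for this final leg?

Leg 1 (020°, 26.1 nmi): east 26.1 sin 20° = 8.93, north 26.1 cos 20° = 24.53
Leg 2 (269°, 19.7 nmi): east 19.7 sin 269° = -19.70, north 19.7 cos 269° = -0.34
Current position: (-10.77, 24.18). Target: (5.4, 25.8). Remaining: Δeast = 16.17, Δnorth = 1.62.
Bearing = atan2(16.17, 1.62) mod 360° = 84.29°; distance = √((16.17)² + (1.62)²) = 16.251 nmi.

084°, 16.3 nmi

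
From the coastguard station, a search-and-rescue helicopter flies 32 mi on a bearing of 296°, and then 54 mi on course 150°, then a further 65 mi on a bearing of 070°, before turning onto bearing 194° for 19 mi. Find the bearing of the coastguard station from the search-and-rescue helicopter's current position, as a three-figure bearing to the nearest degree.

298°

Leg 1 (296°, 32 mi): east 32 sin 296° = -28.76, north 32 cos 296° = 14.03
Leg 2 (150°, 54 mi): east 54 sin 150° = 27.00, north 54 cos 150° = -46.77
Leg 3 (070°, 65 mi): east 65 sin 70° = 61.08, north 65 cos 70° = 22.23
Leg 4 (194°, 19 mi): east 19 sin 194° = -4.60, north 19 cos 194° = -18.44
Net displacement: 54.72 east, -28.94 north. Direction back to start is (-54.72, 28.94): bearing = atan2(-54.72, 28.94) mod 360° = 297.87° ≈ 298°.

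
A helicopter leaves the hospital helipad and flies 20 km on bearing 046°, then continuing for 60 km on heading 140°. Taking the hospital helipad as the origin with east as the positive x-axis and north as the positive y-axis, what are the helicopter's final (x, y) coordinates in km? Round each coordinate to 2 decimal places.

Leg 1 (046°, 20 km): east 20 sin 46° = 14.39, north 20 cos 46° = 13.89
Leg 2 (140°, 60 km): east 60 sin 140° = 38.57, north 60 cos 140° = -45.96
Summing: 52.95 km east, -32.07 km north → (52.95, -32.07).

(52.95, -32.07)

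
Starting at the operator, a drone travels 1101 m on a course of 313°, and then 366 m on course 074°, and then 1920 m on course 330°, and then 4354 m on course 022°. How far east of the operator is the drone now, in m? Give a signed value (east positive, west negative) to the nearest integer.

Leg 1 (313°, 1101 m): east 1101 sin 313° = -805.22, north 1101 cos 313° = 750.88
Leg 2 (074°, 366 m): east 366 sin 74° = 351.82, north 366 cos 74° = 100.88
Leg 3 (330°, 1920 m): east 1920 sin 330° = -960.00, north 1920 cos 330° = 1662.77
Leg 4 (022°, 4354 m): east 4354 sin 22° = 1631.04, north 4354 cos 22° = 4036.96
Net east component: 217.64 m.

218 m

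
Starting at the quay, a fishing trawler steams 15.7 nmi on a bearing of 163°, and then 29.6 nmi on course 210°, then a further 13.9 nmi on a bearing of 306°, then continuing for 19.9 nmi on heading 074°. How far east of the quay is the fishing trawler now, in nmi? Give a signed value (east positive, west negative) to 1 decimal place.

-2.3 nmi

Leg 1 (163°, 15.7 nmi): east 15.7 sin 163° = 4.59, north 15.7 cos 163° = -15.01
Leg 2 (210°, 29.6 nmi): east 29.6 sin 210° = -14.80, north 29.6 cos 210° = -25.63
Leg 3 (306°, 13.9 nmi): east 13.9 sin 306° = -11.25, north 13.9 cos 306° = 8.17
Leg 4 (074°, 19.9 nmi): east 19.9 sin 74° = 19.13, north 19.9 cos 74° = 5.49
Net east component: -2.33 nmi.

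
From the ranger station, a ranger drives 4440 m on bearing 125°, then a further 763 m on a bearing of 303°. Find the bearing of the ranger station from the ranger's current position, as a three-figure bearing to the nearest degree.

305°

Leg 1 (125°, 4440 m): east 4440 sin 125° = 3637.04, north 4440 cos 125° = -2546.68
Leg 2 (303°, 763 m): east 763 sin 303° = -639.91, north 763 cos 303° = 415.56
Net displacement: 2997.13 east, -2131.12 north. Direction back to start is (-2997.13, 2131.12): bearing = atan2(-2997.13, 2131.12) mod 360° = 305.41° ≈ 305°.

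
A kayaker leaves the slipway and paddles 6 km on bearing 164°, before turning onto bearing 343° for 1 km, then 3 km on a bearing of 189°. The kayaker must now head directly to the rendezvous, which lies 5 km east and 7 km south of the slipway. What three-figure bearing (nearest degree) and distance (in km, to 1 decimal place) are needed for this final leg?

Leg 1 (164°, 6 km): east 6 sin 164° = 1.65, north 6 cos 164° = -5.77
Leg 2 (343°, 1 km): east 1 sin 343° = -0.29, north 1 cos 343° = 0.96
Leg 3 (189°, 3 km): east 3 sin 189° = -0.47, north 3 cos 189° = -2.96
Current position: (0.89, -7.77). Target: (5, -7). Remaining: Δeast = 4.11, Δnorth = 0.77.
Bearing = atan2(4.11, 0.77) mod 360° = 79.32°; distance = √((4.11)² + (0.77)²) = 4.180 km.

079°, 4.2 km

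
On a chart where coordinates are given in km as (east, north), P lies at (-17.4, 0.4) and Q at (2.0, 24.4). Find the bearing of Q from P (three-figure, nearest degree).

039°

Δeast = 2.0 − -17.4 = 19.40; Δnorth = 24.4 − 0.4 = 24.00.
Bearing = atan2(Δeast, Δnorth) mod 360° = 38.95° ≈ 039°.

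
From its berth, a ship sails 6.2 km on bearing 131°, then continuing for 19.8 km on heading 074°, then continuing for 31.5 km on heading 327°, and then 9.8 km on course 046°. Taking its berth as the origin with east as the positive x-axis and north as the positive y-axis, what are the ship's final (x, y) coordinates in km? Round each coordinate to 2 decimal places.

Leg 1 (131°, 6.2 km): east 6.2 sin 131° = 4.68, north 6.2 cos 131° = -4.07
Leg 2 (074°, 19.8 km): east 19.8 sin 74° = 19.03, north 19.8 cos 74° = 5.46
Leg 3 (327°, 31.5 km): east 31.5 sin 327° = -17.16, north 31.5 cos 327° = 26.42
Leg 4 (046°, 9.8 km): east 9.8 sin 46° = 7.05, north 9.8 cos 46° = 6.81
Summing: 13.61 km east, 34.62 km north → (13.61, 34.62).

(13.61, 34.62)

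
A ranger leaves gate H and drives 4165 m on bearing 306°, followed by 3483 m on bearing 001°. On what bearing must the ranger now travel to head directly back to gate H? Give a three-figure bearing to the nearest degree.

Leg 1 (306°, 4165 m): east 4165 sin 306° = -3369.56, north 4165 cos 306° = 2448.13
Leg 2 (001°, 3483 m): east 3483 sin 1° = 60.79, north 3483 cos 1° = 3482.47
Net displacement: -3308.77 east, 5930.60 north. Direction back to start is (3308.77, -5930.60): bearing = atan2(3308.77, -5930.60) mod 360° = 150.84° ≈ 151°.

151°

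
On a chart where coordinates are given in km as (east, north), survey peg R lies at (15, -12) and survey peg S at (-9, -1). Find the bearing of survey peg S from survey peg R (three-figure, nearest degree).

295°

Δeast = -9 − 15 = -24.00; Δnorth = -1 − -12 = 11.00.
Bearing = atan2(Δeast, Δnorth) mod 360° = 294.62° ≈ 295°.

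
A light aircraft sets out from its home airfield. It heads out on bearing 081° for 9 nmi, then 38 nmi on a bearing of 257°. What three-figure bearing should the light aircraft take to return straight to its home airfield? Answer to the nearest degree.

076°

Leg 1 (081°, 9 nmi): east 9 sin 81° = 8.89, north 9 cos 81° = 1.41
Leg 2 (257°, 38 nmi): east 38 sin 257° = -37.03, north 38 cos 257° = -8.55
Net displacement: -28.14 east, -7.14 north. Direction back to start is (28.14, 7.14): bearing = atan2(28.14, 7.14) mod 360° = 75.76° ≈ 076°.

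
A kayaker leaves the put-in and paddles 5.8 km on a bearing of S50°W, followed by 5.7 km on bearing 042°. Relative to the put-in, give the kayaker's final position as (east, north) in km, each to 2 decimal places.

Leg 1 (S50°W, 5.8 km): east 5.8 sin 230° = -4.44, north 5.8 cos 230° = -3.73
Leg 2 (042°, 5.7 km): east 5.7 sin 42° = 3.81, north 5.7 cos 42° = 4.24
Summing: -0.63 km east, 0.51 km north → (-0.63, 0.51).

(-0.63, 0.51)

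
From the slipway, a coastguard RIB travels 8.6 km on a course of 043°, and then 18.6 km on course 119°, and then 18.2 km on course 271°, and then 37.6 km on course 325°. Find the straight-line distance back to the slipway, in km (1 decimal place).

Leg 1 (043°, 8.6 km): east 8.6 sin 43° = 5.87, north 8.6 cos 43° = 6.29
Leg 2 (119°, 18.6 km): east 18.6 sin 119° = 16.27, north 18.6 cos 119° = -9.02
Leg 3 (271°, 18.2 km): east 18.2 sin 271° = -18.20, north 18.2 cos 271° = 0.32
Leg 4 (325°, 37.6 km): east 37.6 sin 325° = -21.57, north 37.6 cos 325° = 30.80
Net: -17.63 east, 28.39 north. Distance = √((-17.63)² + (28.39)²) = 33.419 km.

33.4 km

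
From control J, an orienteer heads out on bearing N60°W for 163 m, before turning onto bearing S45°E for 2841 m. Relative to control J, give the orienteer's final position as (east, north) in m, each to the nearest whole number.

(1868, -1927)

Leg 1 (N60°W, 163 m): east 163 sin 300° = -141.16, north 163 cos 300° = 81.50
Leg 2 (S45°E, 2841 m): east 2841 sin 135° = 2008.89, north 2841 cos 135° = -2008.89
Summing: 1867.73 m east, -1927.39 m north → (1868, -1927).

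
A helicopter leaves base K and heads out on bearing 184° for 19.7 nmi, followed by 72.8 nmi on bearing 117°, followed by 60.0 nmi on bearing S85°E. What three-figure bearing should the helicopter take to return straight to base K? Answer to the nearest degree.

Leg 1 (184°, 19.7 nmi): east 19.7 sin 184° = -1.37, north 19.7 cos 184° = -19.65
Leg 2 (117°, 72.8 nmi): east 72.8 sin 117° = 64.87, north 72.8 cos 117° = -33.05
Leg 3 (S85°E, 60.0 nmi): east 60.0 sin 95° = 59.77, north 60.0 cos 95° = -5.23
Net displacement: 123.26 east, -57.93 north. Direction back to start is (-123.26, 57.93): bearing = atan2(-123.26, 57.93) mod 360° = 295.17° ≈ 295°.

295°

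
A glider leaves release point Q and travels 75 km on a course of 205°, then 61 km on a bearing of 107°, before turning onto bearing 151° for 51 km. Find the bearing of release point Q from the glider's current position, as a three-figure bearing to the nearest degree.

339°

Leg 1 (205°, 75 km): east 75 sin 205° = -31.70, north 75 cos 205° = -67.97
Leg 2 (107°, 61 km): east 61 sin 107° = 58.33, north 61 cos 107° = -17.83
Leg 3 (151°, 51 km): east 51 sin 151° = 24.73, north 51 cos 151° = -44.61
Net displacement: 51.36 east, -130.41 north. Direction back to start is (-51.36, 130.41): bearing = atan2(-51.36, 130.41) mod 360° = 338.50° ≈ 339°.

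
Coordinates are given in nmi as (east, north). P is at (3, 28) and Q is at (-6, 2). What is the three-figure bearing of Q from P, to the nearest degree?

199°

Δeast = -6 − 3 = -9.00; Δnorth = 2 − 28 = -26.00.
Bearing = atan2(Δeast, Δnorth) mod 360° = 199.09° ≈ 199°.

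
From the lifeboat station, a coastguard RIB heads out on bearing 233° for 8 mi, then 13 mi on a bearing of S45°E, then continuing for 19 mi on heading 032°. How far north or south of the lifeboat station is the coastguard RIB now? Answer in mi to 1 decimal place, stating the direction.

2.1 mi north

Leg 1 (233°, 8 mi): east 8 sin 233° = -6.39, north 8 cos 233° = -4.81
Leg 2 (S45°E, 13 mi): east 13 sin 135° = 9.19, north 13 cos 135° = -9.19
Leg 3 (032°, 19 mi): east 19 sin 32° = 10.07, north 19 cos 32° = 16.11
Net north component: 2.11 mi.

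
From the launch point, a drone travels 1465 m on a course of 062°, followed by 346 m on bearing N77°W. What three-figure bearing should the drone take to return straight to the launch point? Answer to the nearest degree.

Leg 1 (062°, 1465 m): east 1465 sin 62° = 1293.52, north 1465 cos 62° = 687.78
Leg 2 (N77°W, 346 m): east 346 sin 283° = -337.13, north 346 cos 283° = 77.83
Net displacement: 956.39 east, 765.61 north. Direction back to start is (-956.39, -765.61): bearing = atan2(-956.39, -765.61) mod 360° = 231.32° ≈ 231°.

231°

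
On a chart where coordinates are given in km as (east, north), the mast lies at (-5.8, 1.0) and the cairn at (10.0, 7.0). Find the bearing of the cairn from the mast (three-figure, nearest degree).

069°

Δeast = 10.0 − -5.8 = 15.80; Δnorth = 7.0 − 1.0 = 6.00.
Bearing = atan2(Δeast, Δnorth) mod 360° = 69.21° ≈ 069°.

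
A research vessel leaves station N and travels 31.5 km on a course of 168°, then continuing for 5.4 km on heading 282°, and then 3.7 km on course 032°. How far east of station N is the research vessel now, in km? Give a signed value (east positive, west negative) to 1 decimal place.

Leg 1 (168°, 31.5 km): east 31.5 sin 168° = 6.55, north 31.5 cos 168° = -30.81
Leg 2 (282°, 5.4 km): east 5.4 sin 282° = -5.28, north 5.4 cos 282° = 1.12
Leg 3 (032°, 3.7 km): east 3.7 sin 32° = 1.96, north 3.7 cos 32° = 3.14
Net east component: 3.23 km.

3.2 km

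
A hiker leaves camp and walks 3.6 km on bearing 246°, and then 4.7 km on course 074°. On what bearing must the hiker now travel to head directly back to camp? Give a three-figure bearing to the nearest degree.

278°

Leg 1 (246°, 3.6 km): east 3.6 sin 246° = -3.29, north 3.6 cos 246° = -1.46
Leg 2 (074°, 4.7 km): east 4.7 sin 74° = 4.52, north 4.7 cos 74° = 1.30
Net displacement: 1.23 east, -0.17 north. Direction back to start is (-1.23, 0.17): bearing = atan2(-1.23, 0.17) mod 360° = 277.82° ≈ 278°.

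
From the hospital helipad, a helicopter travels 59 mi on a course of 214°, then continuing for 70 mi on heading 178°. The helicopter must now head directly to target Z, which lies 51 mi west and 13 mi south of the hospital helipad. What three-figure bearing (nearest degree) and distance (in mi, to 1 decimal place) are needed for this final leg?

349°, 107.8 mi

Leg 1 (214°, 59 mi): east 59 sin 214° = -32.99, north 59 cos 214° = -48.91
Leg 2 (178°, 70 mi): east 70 sin 178° = 2.44, north 70 cos 178° = -69.96
Current position: (-30.55, -118.87). Target: (-51, -13). Remaining: Δeast = -20.45, Δnorth = 105.87.
Bearing = atan2(-20.45, 105.87) mod 360° = 349.07°; distance = √((-20.45)² + (105.87)²) = 107.828 mi.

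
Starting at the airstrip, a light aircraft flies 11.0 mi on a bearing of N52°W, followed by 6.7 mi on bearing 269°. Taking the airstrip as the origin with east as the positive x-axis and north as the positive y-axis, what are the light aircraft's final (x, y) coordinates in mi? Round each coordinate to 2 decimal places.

(-15.37, 6.66)

Leg 1 (N52°W, 11.0 mi): east 11.0 sin 308° = -8.67, north 11.0 cos 308° = 6.77
Leg 2 (269°, 6.7 mi): east 6.7 sin 269° = -6.70, north 6.7 cos 269° = -0.12
Summing: -15.37 mi east, 6.66 mi north → (-15.37, 6.66).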